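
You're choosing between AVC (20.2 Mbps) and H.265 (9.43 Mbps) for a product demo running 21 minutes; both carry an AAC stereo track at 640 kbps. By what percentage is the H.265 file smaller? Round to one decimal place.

51.7%

21 min = 1260 s
Audio: 640 kbps = 0.640 Mbps.
AVC: 20.840 Mbps × 1260 s = 26258.4 Mb = 3.282 GB.
H.265: 10.070 Mbps × 1260 s = 12688.2 Mb = 1.586 GB.
Reduction: (1 − 1.586/3.282) × 100 = 51.68%.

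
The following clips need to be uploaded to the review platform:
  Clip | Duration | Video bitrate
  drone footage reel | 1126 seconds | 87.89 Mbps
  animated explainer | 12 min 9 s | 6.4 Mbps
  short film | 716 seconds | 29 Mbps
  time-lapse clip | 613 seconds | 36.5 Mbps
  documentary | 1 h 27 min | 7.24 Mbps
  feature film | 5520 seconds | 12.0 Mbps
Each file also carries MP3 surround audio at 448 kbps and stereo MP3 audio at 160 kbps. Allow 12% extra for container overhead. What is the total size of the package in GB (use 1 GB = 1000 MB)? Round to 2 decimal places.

Audio total: 448 + 160 = 608 kbps = 0.608 Mbps.
drone footage reel: 88.498 Mbps × 1126 s × 1.12 = 111606.6 Mb
animated explainer: 7.008 Mbps × 729 s × 1.12 = 5721.9 Mb
short film: 29.608 Mbps × 716 s × 1.12 = 23743.2 Mb
time-lapse clip: 37.108 Mbps × 613 s × 1.12 = 25476.9 Mb
documentary: 7.848 Mbps × 5220 s × 1.12 = 45882.5 Mb
feature film: 12.608 Mbps × 5520 s × 1.12 = 77947.7 Mb
Total: 290378.9 Mb = 36297.4 MB.
= 36.30 GB.

36.30 GB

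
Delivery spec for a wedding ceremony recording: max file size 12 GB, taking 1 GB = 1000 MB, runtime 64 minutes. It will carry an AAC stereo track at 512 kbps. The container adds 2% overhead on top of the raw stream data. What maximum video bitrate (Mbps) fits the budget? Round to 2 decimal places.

Budget: 12 GB = 96000.0 Mb.
Stream payload after overhead: 96000.0 / 1.02 = 94117.6 Mb.
64 min = 3840 s
Total bitrate budget: 94117.6 Mb / 3840 s = 24.510 Mbps.
Audio: 512 kbps = 0.512 Mbps.
Video: 24.510 − 0.512 = 23.998 Mbps.

24.00 Mbps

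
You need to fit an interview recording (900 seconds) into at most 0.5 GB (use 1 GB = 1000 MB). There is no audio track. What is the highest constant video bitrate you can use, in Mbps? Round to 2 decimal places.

4.44 Mbps

Budget: 0.5 GB = 4000.0 Mb.
Total bitrate budget: 4000.0 Mb / 900 s = 4.444 Mbps.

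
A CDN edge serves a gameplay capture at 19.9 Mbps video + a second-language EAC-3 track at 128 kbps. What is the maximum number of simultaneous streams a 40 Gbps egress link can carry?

Audio: 128 kbps = 0.128 Mbps.
Per-viewer media rate: 20.028 Mbps.
40 Gbps = 40,000 Mbps; 40,000 / 20.028 = 1997.20 → 1997 viewers.

1997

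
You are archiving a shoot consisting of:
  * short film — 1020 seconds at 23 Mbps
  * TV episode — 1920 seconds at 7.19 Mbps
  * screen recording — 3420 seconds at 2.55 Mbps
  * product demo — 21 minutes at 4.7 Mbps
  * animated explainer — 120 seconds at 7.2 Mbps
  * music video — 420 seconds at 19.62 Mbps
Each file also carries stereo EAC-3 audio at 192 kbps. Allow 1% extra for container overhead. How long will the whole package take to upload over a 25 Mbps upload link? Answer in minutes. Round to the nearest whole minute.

Audio: 192 kbps = 0.192 Mbps.
short film: 23.192 Mbps × 1020 s × 1.01 = 23892.4 Mb
TV episode: 7.382 Mbps × 1920 s × 1.01 = 14315.2 Mb
screen recording: 2.742 Mbps × 3420 s × 1.01 = 9471.4 Mb
product demo: 4.892 Mbps × 1260 s × 1.01 = 6225.6 Mb
animated explainer: 7.392 Mbps × 120 s × 1.01 = 895.9 Mb
music video: 19.812 Mbps × 420 s × 1.01 = 8404.3 Mb
Total: 63204.7 Mb = 7900.6 MB.
At 25 Mbps: 63204.7 / 25 = 2528 s ≈ 42.1 minutes.

42 minutes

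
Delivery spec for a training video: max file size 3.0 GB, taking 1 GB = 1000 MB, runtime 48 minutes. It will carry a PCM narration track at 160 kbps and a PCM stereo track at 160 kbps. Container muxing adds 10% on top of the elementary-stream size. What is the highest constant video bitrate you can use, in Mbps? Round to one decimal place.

7.3 Mbps

Budget: 3.0 GB = 24000.0 Mb.
Stream payload after overhead: 24000.0 / 1.10 = 21818.2 Mb.
48 min = 2880 s
Total bitrate budget: 21818.2 Mb / 2880 s = 7.576 Mbps.
Audio total: 160 + 160 = 320 kbps = 0.320 Mbps.
Video: 7.576 − 0.320 = 7.256 Mbps.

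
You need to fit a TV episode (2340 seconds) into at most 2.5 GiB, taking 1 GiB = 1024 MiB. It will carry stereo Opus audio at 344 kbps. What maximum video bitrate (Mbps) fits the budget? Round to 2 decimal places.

Budget: 2.5 GiB = 21474.8 Mb.
Total bitrate budget: 21474.8 Mb / 2340 s = 9.177 Mbps.
Audio: 344 kbps = 0.344 Mbps.
Video: 9.177 − 0.344 = 8.833 Mbps.

8.83 Mbps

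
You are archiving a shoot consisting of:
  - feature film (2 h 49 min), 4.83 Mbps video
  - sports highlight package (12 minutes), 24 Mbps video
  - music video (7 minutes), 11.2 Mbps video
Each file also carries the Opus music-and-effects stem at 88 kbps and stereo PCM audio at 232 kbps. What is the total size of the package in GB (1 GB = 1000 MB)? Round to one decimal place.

9.3 GB

Audio total: 88 + 232 = 320 kbps = 0.320 Mbps.
feature film: 5.150 Mbps × 10140 s = 52221.0 Mb
sports highlight package: 24.320 Mbps × 720 s = 17510.4 Mb
music video: 11.520 Mbps × 420 s = 4838.4 Mb
Total: 74569.8 Mb = 9321.2 MB.
= 9.321 GB.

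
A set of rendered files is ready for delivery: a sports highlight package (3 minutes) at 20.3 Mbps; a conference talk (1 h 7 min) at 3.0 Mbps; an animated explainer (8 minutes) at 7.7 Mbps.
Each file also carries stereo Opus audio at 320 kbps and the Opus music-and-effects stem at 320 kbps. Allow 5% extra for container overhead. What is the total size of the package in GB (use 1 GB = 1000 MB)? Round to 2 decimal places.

Audio total: 320 + 320 = 640 kbps = 0.640 Mbps.
sports highlight package: 20.940 Mbps × 180 s × 1.05 = 3957.7 Mb
conference talk: 3.640 Mbps × 4020 s × 1.05 = 15364.4 Mb
animated explainer: 8.340 Mbps × 480 s × 1.05 = 4203.4 Mb
Total: 23525.5 Mb = 2940.7 MB.
= 2.941 GB.

2.94 GB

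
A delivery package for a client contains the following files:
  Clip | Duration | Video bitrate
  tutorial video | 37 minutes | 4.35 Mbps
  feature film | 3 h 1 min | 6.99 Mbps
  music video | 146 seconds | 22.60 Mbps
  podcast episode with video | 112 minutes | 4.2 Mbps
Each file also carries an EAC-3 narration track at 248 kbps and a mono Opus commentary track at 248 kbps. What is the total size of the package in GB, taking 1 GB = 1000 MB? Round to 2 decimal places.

15.87 GB

Audio total: 248 + 248 = 496 kbps = 0.496 Mbps.
tutorial video: 4.846 Mbps × 2220 s = 10758.1 Mb
feature film: 7.486 Mbps × 10860 s = 81298.0 Mb
music video: 23.096 Mbps × 146 s = 3372.0 Mb
podcast episode with video: 4.696 Mbps × 6720 s = 31557.1 Mb
Total: 126985.2 Mb = 15873.2 MB.
= 15.87 GB.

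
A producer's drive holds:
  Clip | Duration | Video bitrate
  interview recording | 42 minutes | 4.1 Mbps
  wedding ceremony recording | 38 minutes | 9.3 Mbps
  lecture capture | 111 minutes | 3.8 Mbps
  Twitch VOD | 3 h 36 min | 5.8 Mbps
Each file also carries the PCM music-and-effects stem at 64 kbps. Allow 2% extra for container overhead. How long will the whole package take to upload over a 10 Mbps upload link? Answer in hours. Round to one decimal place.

3.8 hours

Audio: 64 kbps = 0.064 Mbps.
interview recording: 4.164 Mbps × 2520 s × 1.02 = 10703.1 Mb
wedding ceremony recording: 9.364 Mbps × 2280 s × 1.02 = 21776.9 Mb
lecture capture: 3.864 Mbps × 6660 s × 1.02 = 26248.9 Mb
Twitch VOD: 5.864 Mbps × 12960 s × 1.02 = 77517.4 Mb
Total: 136246.4 Mb = 17030.8 MB.
At 10 Mbps: 136246.4 / 10 = 13625 s ≈ 3.78 hours.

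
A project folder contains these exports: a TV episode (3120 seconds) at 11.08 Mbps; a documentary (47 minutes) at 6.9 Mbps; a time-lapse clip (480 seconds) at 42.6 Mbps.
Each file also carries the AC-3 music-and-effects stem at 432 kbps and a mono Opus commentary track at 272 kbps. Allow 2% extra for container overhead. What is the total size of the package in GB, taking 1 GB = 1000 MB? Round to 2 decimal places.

10.07 GB

Audio total: 432 + 272 = 704 kbps = 0.704 Mbps.
TV episode: 11.784 Mbps × 3120 s × 1.02 = 37501.4 Mb
documentary: 7.604 Mbps × 2820 s × 1.02 = 21872.1 Mb
time-lapse clip: 43.304 Mbps × 480 s × 1.02 = 21201.6 Mb
Total: 80575.2 Mb = 10071.9 MB.
= 10.07 GB.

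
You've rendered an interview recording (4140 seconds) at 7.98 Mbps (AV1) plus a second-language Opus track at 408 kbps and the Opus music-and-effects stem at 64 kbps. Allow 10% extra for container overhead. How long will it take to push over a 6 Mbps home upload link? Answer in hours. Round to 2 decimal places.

Audio total: 408 + 64 = 472 kbps = 0.472 Mbps.
Total bitrate: 8.452 Mbps.
File: 8.452 Mbps × 4140 s = 34991.3 Mb.
With 10% container overhead: ×1.10. → 38490.4 Mb.
At 6 Mbps: 38490.4 / 6 = 6415.1 s ≈ 1.78 hours.

1.78 hours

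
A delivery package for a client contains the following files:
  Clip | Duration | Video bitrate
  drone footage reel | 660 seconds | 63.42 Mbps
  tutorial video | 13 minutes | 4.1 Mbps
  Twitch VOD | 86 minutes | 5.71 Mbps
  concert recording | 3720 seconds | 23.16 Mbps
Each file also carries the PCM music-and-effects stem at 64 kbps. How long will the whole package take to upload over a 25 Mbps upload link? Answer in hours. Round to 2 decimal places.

Audio: 64 kbps = 0.064 Mbps.
drone footage reel: 63.484 Mbps × 660 s = 41899.4 Mb
tutorial video: 4.164 Mbps × 780 s = 3247.9 Mb
Twitch VOD: 5.774 Mbps × 5160 s = 29793.8 Mb
concert recording: 23.224 Mbps × 3720 s = 86393.3 Mb
Total: 161334.5 Mb = 20166.8 MB.
At 25 Mbps: 161334.5 / 25 = 6453 s ≈ 1.79 hours.

1.79 hours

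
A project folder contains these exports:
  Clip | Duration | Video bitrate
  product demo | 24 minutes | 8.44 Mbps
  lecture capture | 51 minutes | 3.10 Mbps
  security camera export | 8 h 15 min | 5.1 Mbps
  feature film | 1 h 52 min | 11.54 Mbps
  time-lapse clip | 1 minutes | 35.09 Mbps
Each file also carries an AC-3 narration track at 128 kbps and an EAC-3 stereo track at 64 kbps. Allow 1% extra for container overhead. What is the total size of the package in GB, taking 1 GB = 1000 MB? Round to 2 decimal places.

32.90 GB

Audio total: 128 + 64 = 192 kbps = 0.192 Mbps.
product demo: 8.632 Mbps × 1440 s × 1.01 = 12554.4 Mb
lecture capture: 3.292 Mbps × 3060 s × 1.01 = 10174.3 Mb
security camera export: 5.292 Mbps × 29700 s × 1.01 = 158744.1 Mb
feature film: 11.732 Mbps × 6720 s × 1.01 = 79627.4 Mb
time-lapse clip: 35.282 Mbps × 60 s × 1.01 = 2138.1 Mb
Total: 263238.3 Mb = 32904.8 MB.
= 32.90 GB.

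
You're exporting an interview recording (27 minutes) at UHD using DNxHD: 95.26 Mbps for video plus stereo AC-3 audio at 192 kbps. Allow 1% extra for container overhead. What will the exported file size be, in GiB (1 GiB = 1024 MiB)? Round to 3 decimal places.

27 min = 1620 s
Audio: 192 kbps = 0.192 Mbps.
Total bitrate: 95.26 + 0.192 = 95.452 Mbps.
Stream data: 95.452 Mbps × 1620 s = 154632.2 Mb.
With 1% container overhead: ×1.01.
156,179 Mb = 19,522,320,300 bytes ÷ 1,073,741,824 = 18.18 GiB.

18.182 GiB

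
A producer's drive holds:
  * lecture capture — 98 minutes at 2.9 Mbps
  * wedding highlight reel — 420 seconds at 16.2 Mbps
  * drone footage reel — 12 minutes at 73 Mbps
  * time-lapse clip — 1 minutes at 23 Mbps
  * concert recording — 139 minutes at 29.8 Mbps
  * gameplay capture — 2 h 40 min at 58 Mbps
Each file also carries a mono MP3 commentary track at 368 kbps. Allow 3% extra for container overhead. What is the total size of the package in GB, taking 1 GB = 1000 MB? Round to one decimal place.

Audio: 368 kbps = 0.368 Mbps.
lecture capture: 3.268 Mbps × 5880 s × 1.03 = 19792.3 Mb
wedding highlight reel: 16.568 Mbps × 420 s × 1.03 = 7167.3 Mb
drone footage reel: 73.368 Mbps × 720 s × 1.03 = 54409.7 Mb
time-lapse clip: 23.368 Mbps × 60 s × 1.03 = 1444.1 Mb
concert recording: 30.168 Mbps × 8340 s × 1.03 = 259149.2 Mb
gameplay capture: 58.368 Mbps × 9600 s × 1.03 = 577142.8 Mb
Total: 919105.4 Mb = 114888.2 MB.
= 114.9 GB.

114.9 GB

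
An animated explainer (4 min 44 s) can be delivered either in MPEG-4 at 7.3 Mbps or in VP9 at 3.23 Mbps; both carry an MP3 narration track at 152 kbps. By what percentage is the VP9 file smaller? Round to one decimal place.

54.6%

4 min 44 s = 284 s
Audio: 152 kbps = 0.152 Mbps.
MPEG-4: 7.452 Mbps × 284 s = 2116.4 Mb = 264.546 MB.
VP9: 3.382 Mbps × 284 s = 960.5 Mb = 120.061 MB.
Reduction: (1 − 120.061/264.546) × 100 = 54.62%.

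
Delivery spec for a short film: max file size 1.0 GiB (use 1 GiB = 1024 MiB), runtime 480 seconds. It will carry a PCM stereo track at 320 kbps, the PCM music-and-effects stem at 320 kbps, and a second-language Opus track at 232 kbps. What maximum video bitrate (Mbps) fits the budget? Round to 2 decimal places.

Budget: 1.0 GiB = 8589.9 Mb.
Total bitrate budget: 8589.9 Mb / 480 s = 17.896 Mbps.
Audio total: 320 + 320 + 232 = 872 kbps = 0.872 Mbps.
Video: 17.896 − 0.872 = 17.024 Mbps.

17.02 Mbps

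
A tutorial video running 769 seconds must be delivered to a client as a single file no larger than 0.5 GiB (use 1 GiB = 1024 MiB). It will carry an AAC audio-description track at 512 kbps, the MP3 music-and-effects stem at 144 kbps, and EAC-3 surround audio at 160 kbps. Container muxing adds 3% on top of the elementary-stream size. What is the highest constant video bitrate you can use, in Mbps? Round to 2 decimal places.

Budget: 0.5 GiB = 4295.0 Mb.
Stream payload after overhead: 4295.0 / 1.03 = 4169.9 Mb.
Total bitrate budget: 4169.9 Mb / 769 s = 5.422 Mbps.
Audio total: 512 + 144 + 160 = 816 kbps = 0.816 Mbps.
Video: 5.422 − 0.816 = 4.606 Mbps.

4.61 Mbps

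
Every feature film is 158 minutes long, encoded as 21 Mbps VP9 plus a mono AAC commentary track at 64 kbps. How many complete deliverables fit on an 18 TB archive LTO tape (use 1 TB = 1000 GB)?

721

158 min = 9480 s
Audio: 64 kbps = 0.064 Mbps.
Total bitrate: 21.064 Mbps.
Per item: 21.064 Mbps × 9480 s = 199,687 Mb = 24,961 MB.
Capacity: 18 TB = 144,000,000 Mb; 721.13 items → 721 complete.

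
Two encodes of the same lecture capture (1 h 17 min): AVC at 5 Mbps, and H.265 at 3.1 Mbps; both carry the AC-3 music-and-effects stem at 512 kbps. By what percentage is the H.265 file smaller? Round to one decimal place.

1 h 17 min = 77 min = 4620 s
Audio: 512 kbps = 0.512 Mbps.
AVC: 5.512 Mbps × 4620 s = 25465.4 Mb = 3.183 GB.
H.265: 3.612 Mbps × 4620 s = 16687.4 Mb = 2.086 GB.
Reduction: (1 − 2.086/3.183) × 100 = 34.47%.

34.5%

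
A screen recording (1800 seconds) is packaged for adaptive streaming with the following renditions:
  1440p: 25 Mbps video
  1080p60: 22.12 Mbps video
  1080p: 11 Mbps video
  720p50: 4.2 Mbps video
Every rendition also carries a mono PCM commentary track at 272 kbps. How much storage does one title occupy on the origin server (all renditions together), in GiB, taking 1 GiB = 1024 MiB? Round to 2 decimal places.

13.29 GiB

Audio: 272 kbps = 0.272 Mbps.
Sum of rendition bitrates: (25+0.272) + (22.12+0.272) + (11+0.272) + (4.2+0.272) = 63.408 Mbps.
× 1800 s = 114,134 Mb = 14,267 MB = 13.29 GiB.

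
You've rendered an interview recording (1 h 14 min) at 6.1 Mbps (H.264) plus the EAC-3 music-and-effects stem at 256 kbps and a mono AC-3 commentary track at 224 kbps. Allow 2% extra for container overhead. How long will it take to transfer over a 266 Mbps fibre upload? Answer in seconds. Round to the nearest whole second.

1 h 14 min = 74 min = 4440 s
Audio total: 256 + 224 = 480 kbps = 0.480 Mbps.
Total bitrate: 6.580 Mbps.
File: 6.580 Mbps × 4440 s = 29215.2 Mb.
With 2% container overhead: ×1.02. → 29799.5 Mb.
At 266 Mbps: 29799.5 / 266 = 112.0 s ≈ 112 seconds.

112 seconds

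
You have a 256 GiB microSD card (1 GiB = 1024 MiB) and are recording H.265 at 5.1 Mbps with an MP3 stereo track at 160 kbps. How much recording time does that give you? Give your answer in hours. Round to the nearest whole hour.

Audio: 160 kbps = 0.160 Mbps.
Total bitrate: 5.1 + 0.160 = 5.260 Mbps.
Capacity: 256 GiB = 2,199,023 Mb.
Recording time: 2,199,023 / 5.260 = 418,065 s ≈ 116 hours.

116 hours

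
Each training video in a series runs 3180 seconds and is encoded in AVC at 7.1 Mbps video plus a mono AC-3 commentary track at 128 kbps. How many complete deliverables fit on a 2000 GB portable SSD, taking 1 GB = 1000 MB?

Audio: 128 kbps = 0.128 Mbps.
Total bitrate: 7.228 Mbps.
Per item: 7.228 Mbps × 3180 s = 22,985 Mb = 2,873 MB.
Capacity: 2000 GB = 16,000,000 Mb; 696.10 items → 696 complete.

696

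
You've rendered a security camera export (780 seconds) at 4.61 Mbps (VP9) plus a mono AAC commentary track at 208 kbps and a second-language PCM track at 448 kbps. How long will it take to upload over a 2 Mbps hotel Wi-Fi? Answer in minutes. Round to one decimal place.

Audio total: 208 + 448 = 656 kbps = 0.656 Mbps.
Total bitrate: 5.266 Mbps.
File: 5.266 Mbps × 780 s = 4107.5 Mb.
At 2 Mbps: 4107.5 / 2 = 2053.7 s ≈ 34.2 minutes.

34.2 minutes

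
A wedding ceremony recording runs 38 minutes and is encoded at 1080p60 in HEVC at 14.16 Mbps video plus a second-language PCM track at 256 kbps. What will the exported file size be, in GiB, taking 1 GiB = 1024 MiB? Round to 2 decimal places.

38 min = 2280 s
Audio: 256 kbps = 0.256 Mbps.
Total bitrate: 14.16 + 0.256 = 14.416 Mbps.
Stream data: 14.416 Mbps × 2280 s = 32868.5 Mb.
32,868 Mb = 4,108,560,000 bytes ÷ 1,073,741,824 = 3.826 GiB.

3.83 GiB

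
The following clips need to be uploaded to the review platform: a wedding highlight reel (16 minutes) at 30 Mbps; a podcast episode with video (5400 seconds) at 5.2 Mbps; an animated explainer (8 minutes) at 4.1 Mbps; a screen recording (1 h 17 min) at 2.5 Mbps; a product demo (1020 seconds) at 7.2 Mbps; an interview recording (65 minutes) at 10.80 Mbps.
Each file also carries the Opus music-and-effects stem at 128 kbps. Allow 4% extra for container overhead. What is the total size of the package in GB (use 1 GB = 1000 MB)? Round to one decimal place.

15.9 GB

Audio: 128 kbps = 0.128 Mbps.
wedding highlight reel: 30.128 Mbps × 960 s × 1.04 = 30079.8 Mb
podcast episode with video: 5.328 Mbps × 5400 s × 1.04 = 29922.0 Mb
animated explainer: 4.228 Mbps × 480 s × 1.04 = 2110.6 Mb
screen recording: 2.628 Mbps × 4620 s × 1.04 = 12627.0 Mb
product demo: 7.328 Mbps × 1020 s × 1.04 = 7773.5 Mb
interview recording: 10.928 Mbps × 3900 s × 1.04 = 44324.0 Mb
Total: 126837.0 Mb = 15854.6 MB.
= 15.85 GB.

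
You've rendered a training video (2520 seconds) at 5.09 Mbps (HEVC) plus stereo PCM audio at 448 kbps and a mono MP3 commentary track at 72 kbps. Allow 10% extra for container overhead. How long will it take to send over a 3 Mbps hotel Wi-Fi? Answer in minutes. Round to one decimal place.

86.4 minutes

Audio total: 448 + 72 = 520 kbps = 0.520 Mbps.
Total bitrate: 5.610 Mbps.
File: 5.610 Mbps × 2520 s = 14137.2 Mb.
With 10% container overhead: ×1.10. → 15550.9 Mb.
At 3 Mbps: 15550.9 / 3 = 5183.6 s ≈ 86.4 minutes.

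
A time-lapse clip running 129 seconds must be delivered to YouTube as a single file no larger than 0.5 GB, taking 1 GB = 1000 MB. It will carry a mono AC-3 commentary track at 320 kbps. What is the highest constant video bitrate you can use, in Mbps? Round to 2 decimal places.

Budget: 0.5 GB = 4000.0 Mb.
Total bitrate budget: 4000.0 Mb / 129 s = 31.008 Mbps.
Audio: 320 kbps = 0.320 Mbps.
Video: 31.008 − 0.320 = 30.688 Mbps.

30.69 Mbps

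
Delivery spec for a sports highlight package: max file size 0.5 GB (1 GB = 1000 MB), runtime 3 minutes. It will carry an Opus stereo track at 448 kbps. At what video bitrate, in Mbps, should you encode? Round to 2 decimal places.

21.77 Mbps

Budget: 0.5 GB = 4000.0 Mb.
3 min = 180 s
Total bitrate budget: 4000.0 Mb / 180 s = 22.222 Mbps.
Audio: 448 kbps = 0.448 Mbps.
Video: 22.222 − 0.448 = 21.774 Mbps.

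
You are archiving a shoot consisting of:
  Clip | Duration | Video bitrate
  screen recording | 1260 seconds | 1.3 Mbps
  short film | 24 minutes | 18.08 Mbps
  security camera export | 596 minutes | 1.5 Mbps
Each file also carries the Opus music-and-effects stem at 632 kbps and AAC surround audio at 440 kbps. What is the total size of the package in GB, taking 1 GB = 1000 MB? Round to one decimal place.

Audio total: 632 + 440 = 1072 kbps = 1.072 Mbps.
screen recording: 2.372 Mbps × 1260 s = 2988.7 Mb
short film: 19.152 Mbps × 1440 s = 27578.9 Mb
security camera export: 2.572 Mbps × 35760 s = 91974.7 Mb
Total: 122542.3 Mb = 15317.8 MB.
= 15.32 GB.

15.3 GB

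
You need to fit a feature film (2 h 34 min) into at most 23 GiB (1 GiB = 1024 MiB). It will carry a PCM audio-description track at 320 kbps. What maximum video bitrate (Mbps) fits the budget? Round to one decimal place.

Budget: 23 GiB = 197568.5 Mb.
2 h 34 min = 154 min = 9240 s
Total bitrate budget: 197568.5 Mb / 9240 s = 21.382 Mbps.
Audio: 320 kbps = 0.320 Mbps.
Video: 21.382 − 0.320 = 21.062 Mbps.

21.1 Mbps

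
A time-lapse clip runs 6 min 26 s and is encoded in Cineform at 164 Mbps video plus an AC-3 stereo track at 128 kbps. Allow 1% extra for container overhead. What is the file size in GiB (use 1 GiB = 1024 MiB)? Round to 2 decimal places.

6 min 26 s = 386 s
Audio: 128 kbps = 0.128 Mbps.
Total bitrate: 164 + 0.128 = 164.128 Mbps.
Stream data: 164.128 Mbps × 386 s = 63353.4 Mb.
With 1% container overhead: ×1.01.
63,987 Mb = 7,998,367,760 bytes ÷ 1,073,741,824 = 7.449 GiB.

7.45 GiB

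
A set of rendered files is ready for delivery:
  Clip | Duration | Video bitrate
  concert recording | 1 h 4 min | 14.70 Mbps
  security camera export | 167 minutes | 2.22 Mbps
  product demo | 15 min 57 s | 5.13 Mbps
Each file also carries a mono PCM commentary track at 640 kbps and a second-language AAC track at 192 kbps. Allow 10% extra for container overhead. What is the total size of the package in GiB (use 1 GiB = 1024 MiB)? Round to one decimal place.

12.3 GiB

Audio total: 640 + 192 = 832 kbps = 0.832 Mbps.
concert recording: 15.532 Mbps × 3840 s × 1.10 = 65607.2 Mb
security camera export: 3.052 Mbps × 10020 s × 1.10 = 33639.1 Mb
product demo: 5.962 Mbps × 957 s × 1.10 = 6276.2 Mb
Total: 105522.5 Mb = 13190.3 MB.
= 12.28 GiB.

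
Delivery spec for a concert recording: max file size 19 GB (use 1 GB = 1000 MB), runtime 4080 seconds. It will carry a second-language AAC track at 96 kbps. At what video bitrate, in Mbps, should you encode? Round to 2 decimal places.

Budget: 19 GB = 152000.0 Mb.
Total bitrate budget: 152000.0 Mb / 4080 s = 37.255 Mbps.
Audio: 96 kbps = 0.096 Mbps.
Video: 37.255 − 0.096 = 37.159 Mbps.

37.16 Mbps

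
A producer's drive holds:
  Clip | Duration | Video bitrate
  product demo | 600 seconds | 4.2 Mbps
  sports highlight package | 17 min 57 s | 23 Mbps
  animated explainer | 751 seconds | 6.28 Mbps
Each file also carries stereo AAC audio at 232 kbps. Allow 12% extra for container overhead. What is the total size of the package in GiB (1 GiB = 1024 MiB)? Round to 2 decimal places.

4.25 GiB

Audio: 232 kbps = 0.232 Mbps.
product demo: 4.432 Mbps × 600 s × 1.12 = 2978.3 Mb
sports highlight package: 23.232 Mbps × 1077 s × 1.12 = 28023.4 Mb
animated explainer: 6.512 Mbps × 751 s × 1.12 = 5477.4 Mb
Total: 36479.0 Mb = 4559.9 MB.
= 4.247 GiB.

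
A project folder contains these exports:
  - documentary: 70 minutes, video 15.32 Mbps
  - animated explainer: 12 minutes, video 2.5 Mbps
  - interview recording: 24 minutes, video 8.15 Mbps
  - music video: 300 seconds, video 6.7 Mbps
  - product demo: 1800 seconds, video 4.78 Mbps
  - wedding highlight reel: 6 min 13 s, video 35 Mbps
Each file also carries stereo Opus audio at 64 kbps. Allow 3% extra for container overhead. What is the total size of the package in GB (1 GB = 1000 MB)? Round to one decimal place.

Audio: 64 kbps = 0.064 Mbps.
documentary: 15.384 Mbps × 4200 s × 1.03 = 66551.2 Mb
animated explainer: 2.564 Mbps × 720 s × 1.03 = 1901.5 Mb
interview recording: 8.214 Mbps × 1440 s × 1.03 = 12183.0 Mb
music video: 6.764 Mbps × 300 s × 1.03 = 2090.1 Mb
product demo: 4.844 Mbps × 1800 s × 1.03 = 8980.8 Mb
wedding highlight reel: 35.064 Mbps × 373 s × 1.03 = 13471.2 Mb
Total: 105177.7 Mb = 13147.2 MB.
= 13.15 GB.

13.1 GB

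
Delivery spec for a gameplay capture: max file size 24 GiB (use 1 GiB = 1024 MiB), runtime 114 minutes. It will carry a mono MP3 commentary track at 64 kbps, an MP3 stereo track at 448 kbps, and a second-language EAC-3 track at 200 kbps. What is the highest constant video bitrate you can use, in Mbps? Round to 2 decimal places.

Budget: 24 GiB = 206158.4 Mb.
114 min = 6840 s
Total bitrate budget: 206158.4 Mb / 6840 s = 30.140 Mbps.
Audio total: 64 + 448 + 200 = 712 kbps = 0.712 Mbps.
Video: 30.140 − 0.712 = 29.428 Mbps.

29.43 Mbps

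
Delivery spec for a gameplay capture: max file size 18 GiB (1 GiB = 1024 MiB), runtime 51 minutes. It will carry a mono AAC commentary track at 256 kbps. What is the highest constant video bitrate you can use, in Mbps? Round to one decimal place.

50.3 Mbps

Budget: 18 GiB = 154618.8 Mb.
51 min = 3060 s
Total bitrate budget: 154618.8 Mb / 3060 s = 50.529 Mbps.
Audio: 256 kbps = 0.256 Mbps.
Video: 50.529 − 0.256 = 50.273 Mbps.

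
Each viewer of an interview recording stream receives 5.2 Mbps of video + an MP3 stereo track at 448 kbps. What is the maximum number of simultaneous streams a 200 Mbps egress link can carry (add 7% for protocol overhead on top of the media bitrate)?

Audio: 448 kbps = 0.448 Mbps.
Per-viewer media rate: 5.648 Mbps.
On the wire with 7% overhead: 6.043 Mbps.
200 Mbps = 200.0 Mbps; 200.0 / 6.043 = 33.09 → 33 viewers.

33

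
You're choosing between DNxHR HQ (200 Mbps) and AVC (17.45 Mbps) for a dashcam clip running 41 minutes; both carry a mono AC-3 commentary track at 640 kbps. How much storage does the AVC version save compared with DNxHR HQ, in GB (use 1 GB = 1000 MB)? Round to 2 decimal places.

56.13 GB

41 min = 2460 s
Audio: 640 kbps = 0.640 Mbps.
DNxHR HQ: 200.640 Mbps × 2460 s = 493574.4 Mb = 61.697 GB.
AVC: 18.090 Mbps × 2460 s = 44501.4 Mb = 5.563 GB.
Saving: 61.697 − 5.563 = 56.134 GB.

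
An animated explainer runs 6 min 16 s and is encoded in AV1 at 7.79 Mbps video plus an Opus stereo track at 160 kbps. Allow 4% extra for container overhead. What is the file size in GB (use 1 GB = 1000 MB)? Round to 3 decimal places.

6 min 16 s = 376 s
Audio: 160 kbps = 0.160 Mbps.
Total bitrate: 7.79 + 0.160 = 7.950 Mbps.
Stream data: 7.950 Mbps × 376 s = 2989.2 Mb.
With 4% container overhead: ×1.04.
3,109 Mb ÷ 8 = 388.6 MB → 0.3886 GB.

0.389 GB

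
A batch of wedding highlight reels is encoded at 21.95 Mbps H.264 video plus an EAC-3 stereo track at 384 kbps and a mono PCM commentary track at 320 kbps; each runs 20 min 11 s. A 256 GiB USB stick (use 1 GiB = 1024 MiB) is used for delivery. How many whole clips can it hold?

20 min 11 s = 1211 s
Audio total: 384 + 320 = 704 kbps = 0.704 Mbps.
Total bitrate: 22.654 Mbps.
Per item: 22.654 Mbps × 1211 s = 27,434 Mb = 3,429 MB.
Capacity: 256 GiB = 2,199,023 Mb; 80.16 items → 80 complete.

80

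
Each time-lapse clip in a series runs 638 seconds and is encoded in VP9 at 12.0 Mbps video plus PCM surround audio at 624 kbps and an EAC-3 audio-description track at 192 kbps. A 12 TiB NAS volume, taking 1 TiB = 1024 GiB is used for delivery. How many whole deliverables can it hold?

Audio total: 624 + 192 = 816 kbps = 0.816 Mbps.
Total bitrate: 12.816 Mbps.
Per item: 12.816 Mbps × 638 s = 8,177 Mb = 1,022 MB.
Capacity: 12 TiB = 105,553,116 Mb; 12909.16 items → 12909 complete.

12909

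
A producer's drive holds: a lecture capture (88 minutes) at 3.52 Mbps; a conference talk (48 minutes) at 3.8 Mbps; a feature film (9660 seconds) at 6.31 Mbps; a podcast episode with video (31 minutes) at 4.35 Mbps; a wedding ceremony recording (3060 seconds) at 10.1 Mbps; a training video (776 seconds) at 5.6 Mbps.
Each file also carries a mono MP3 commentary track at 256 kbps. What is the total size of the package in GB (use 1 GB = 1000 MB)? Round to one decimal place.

Audio: 256 kbps = 0.256 Mbps.
lecture capture: 3.776 Mbps × 5280 s = 19937.3 Mb
conference talk: 4.056 Mbps × 2880 s = 11681.3 Mb
feature film: 6.566 Mbps × 9660 s = 63427.6 Mb
podcast episode with video: 4.606 Mbps × 1860 s = 8567.2 Mb
wedding ceremony recording: 10.356 Mbps × 3060 s = 31689.4 Mb
training video: 5.856 Mbps × 776 s = 4544.3 Mb
Total: 139846.9 Mb = 17480.9 MB.
= 17.48 GB.

17.5 GB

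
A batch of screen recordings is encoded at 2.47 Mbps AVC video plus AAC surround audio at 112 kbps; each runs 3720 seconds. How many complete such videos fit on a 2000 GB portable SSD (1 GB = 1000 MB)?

1665

Audio: 112 kbps = 0.112 Mbps.
Total bitrate: 2.582 Mbps.
Per item: 2.582 Mbps × 3720 s = 9,605 Mb = 1,201 MB.
Capacity: 2000 GB = 16,000,000 Mb; 1665.79 items → 1665 complete.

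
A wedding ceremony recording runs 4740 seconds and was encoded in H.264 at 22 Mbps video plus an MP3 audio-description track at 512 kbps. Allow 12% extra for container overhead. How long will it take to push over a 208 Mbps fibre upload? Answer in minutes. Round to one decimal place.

9.6 minutes

Audio: 512 kbps = 0.512 Mbps.
Total bitrate: 22.512 Mbps.
File: 22.512 Mbps × 4740 s = 106706.9 Mb.
With 12% container overhead: ×1.12. → 119511.7 Mb.
At 208 Mbps: 119511.7 / 208 = 574.6 s ≈ 9.58 minutes.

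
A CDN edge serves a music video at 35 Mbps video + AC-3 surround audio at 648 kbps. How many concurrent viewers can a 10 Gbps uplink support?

Audio: 648 kbps = 0.648 Mbps.
Per-viewer media rate: 35.648 Mbps.
10 Gbps = 10,000 Mbps; 10,000 / 35.648 = 280.52 → 280 viewers.

280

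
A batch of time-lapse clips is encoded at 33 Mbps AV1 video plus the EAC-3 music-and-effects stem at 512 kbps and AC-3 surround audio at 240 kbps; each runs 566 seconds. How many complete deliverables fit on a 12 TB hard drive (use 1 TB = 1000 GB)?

Audio total: 512 + 240 = 752 kbps = 0.752 Mbps.
Total bitrate: 33.752 Mbps.
Per item: 33.752 Mbps × 566 s = 19,104 Mb = 2,388 MB.
Capacity: 12 TB = 96,000,000 Mb; 5025.22 items → 5025 complete.

5025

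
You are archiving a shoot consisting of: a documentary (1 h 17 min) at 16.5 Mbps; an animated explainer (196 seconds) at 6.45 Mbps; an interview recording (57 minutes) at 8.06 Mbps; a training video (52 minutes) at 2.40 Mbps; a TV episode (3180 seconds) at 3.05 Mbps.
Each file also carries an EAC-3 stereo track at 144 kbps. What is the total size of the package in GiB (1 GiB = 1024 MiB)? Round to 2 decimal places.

14.48 GiB

Audio: 144 kbps = 0.144 Mbps.
documentary: 16.644 Mbps × 4620 s = 76895.3 Mb
animated explainer: 6.594 Mbps × 196 s = 1292.4 Mb
interview recording: 8.204 Mbps × 3420 s = 28057.7 Mb
training video: 2.544 Mbps × 3120 s = 7937.3 Mb
TV episode: 3.194 Mbps × 3180 s = 10156.9 Mb
Total: 124339.6 Mb = 15542.4 MB.
= 14.48 GiB.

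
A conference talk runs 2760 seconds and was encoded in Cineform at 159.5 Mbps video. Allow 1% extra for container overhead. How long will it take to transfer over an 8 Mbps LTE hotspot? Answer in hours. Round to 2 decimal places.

File: 159.500 Mbps × 2760 s = 440220.0 Mb.
With 1% container overhead: ×1.01. → 444622.2 Mb.
At 8 Mbps: 444622.2 / 8 = 55577.8 s ≈ 15.4 hours.

15.44 hours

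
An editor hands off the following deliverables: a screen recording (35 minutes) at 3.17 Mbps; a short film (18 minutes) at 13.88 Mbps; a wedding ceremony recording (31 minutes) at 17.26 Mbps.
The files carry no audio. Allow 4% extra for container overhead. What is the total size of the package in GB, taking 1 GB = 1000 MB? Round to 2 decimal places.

screen recording: 3.170 Mbps × 2100 s × 1.04 = 6923.3 Mb
short film: 13.880 Mbps × 1080 s × 1.04 = 15590.0 Mb
wedding ceremony recording: 17.260 Mbps × 1860 s × 1.04 = 33387.7 Mb
Total: 55901.0 Mb = 6987.6 MB.
= 6.988 GB.

6.99 GB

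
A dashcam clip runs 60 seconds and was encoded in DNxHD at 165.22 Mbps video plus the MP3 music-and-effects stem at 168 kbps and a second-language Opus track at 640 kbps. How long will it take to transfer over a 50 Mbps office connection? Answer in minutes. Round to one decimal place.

3.3 minutes

Audio total: 168 + 640 = 808 kbps = 0.808 Mbps.
Total bitrate: 166.028 Mbps.
File: 166.028 Mbps × 60 s = 9961.7 Mb.
At 50 Mbps: 9961.7 / 50 = 199.2 s ≈ 3.32 minutes.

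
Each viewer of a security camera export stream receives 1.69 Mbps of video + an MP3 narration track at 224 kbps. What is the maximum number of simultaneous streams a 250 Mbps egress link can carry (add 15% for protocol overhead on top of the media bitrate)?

Audio: 224 kbps = 0.224 Mbps.
Per-viewer media rate: 1.914 Mbps.
On the wire with 15% overhead: 2.201 Mbps.
250 Mbps = 250.0 Mbps; 250.0 / 2.201 = 113.58 → 113 viewers.

113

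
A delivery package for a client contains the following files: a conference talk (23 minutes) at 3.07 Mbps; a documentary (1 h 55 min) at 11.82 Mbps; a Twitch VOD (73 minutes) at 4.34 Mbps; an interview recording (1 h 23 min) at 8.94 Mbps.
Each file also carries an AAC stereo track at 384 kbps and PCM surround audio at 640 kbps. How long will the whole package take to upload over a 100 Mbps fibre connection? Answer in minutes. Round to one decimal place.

27.9 minutes

Audio total: 384 + 640 = 1024 kbps = 1.024 Mbps.
conference talk: 4.094 Mbps × 1380 s = 5649.7 Mb
documentary: 12.844 Mbps × 6900 s = 88623.6 Mb
Twitch VOD: 5.364 Mbps × 4380 s = 23494.3 Mb
interview recording: 9.964 Mbps × 4980 s = 49620.7 Mb
Total: 167388.4 Mb = 20923.5 MB.
At 100 Mbps: 167388.4 / 100 = 1674 s ≈ 27.9 minutes.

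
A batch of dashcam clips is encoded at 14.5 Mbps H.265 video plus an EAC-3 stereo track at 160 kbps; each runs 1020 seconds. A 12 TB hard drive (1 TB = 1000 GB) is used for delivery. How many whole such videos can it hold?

Audio: 160 kbps = 0.160 Mbps.
Total bitrate: 14.660 Mbps.
Per item: 14.660 Mbps × 1020 s = 14,953 Mb = 1,869 MB.
Capacity: 12 TB = 96,000,000 Mb; 6420.03 items → 6420 complete.

6420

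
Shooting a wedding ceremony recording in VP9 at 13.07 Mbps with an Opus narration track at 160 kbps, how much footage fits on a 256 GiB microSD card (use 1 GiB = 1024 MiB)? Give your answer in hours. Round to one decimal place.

46.2 hours

Audio: 160 kbps = 0.160 Mbps.
Total bitrate: 13.07 + 0.160 = 13.230 Mbps.
Capacity: 256 GiB = 2,199,023 Mb.
Recording time: 2,199,023 / 13.230 = 166,215 s ≈ 46.2 hours.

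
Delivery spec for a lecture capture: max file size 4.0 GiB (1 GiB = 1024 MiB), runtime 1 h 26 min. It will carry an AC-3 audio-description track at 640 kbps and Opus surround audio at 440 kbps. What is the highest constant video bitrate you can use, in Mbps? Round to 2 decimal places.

Budget: 4.0 GiB = 34359.7 Mb.
1 h 26 min = 86 min = 5160 s
Total bitrate budget: 34359.7 Mb / 5160 s = 6.659 Mbps.
Audio total: 640 + 440 = 1080 kbps = 1.080 Mbps.
Video: 6.659 − 1.080 = 5.579 Mbps.

5.58 Mbps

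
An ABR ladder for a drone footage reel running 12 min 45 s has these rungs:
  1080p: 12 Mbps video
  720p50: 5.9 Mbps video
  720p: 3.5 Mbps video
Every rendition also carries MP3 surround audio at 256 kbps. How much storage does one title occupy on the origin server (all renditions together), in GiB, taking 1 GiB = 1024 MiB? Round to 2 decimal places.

1.97 GiB

12 min 45 s = 765 s
Audio: 256 kbps = 0.256 Mbps.
Sum of rendition bitrates: (12+0.256) + (5.9+0.256) + (3.5+0.256) = 22.168 Mbps.
× 765 s = 16,959 Mb = 2,120 MB = 1.974 GiB.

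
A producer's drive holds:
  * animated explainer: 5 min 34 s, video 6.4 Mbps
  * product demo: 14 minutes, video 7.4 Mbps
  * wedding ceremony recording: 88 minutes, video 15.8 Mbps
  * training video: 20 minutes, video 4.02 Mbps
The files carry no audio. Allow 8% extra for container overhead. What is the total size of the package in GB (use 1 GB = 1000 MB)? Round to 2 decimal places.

animated explainer: 6.400 Mbps × 334 s × 1.08 = 2308.6 Mb
product demo: 7.400 Mbps × 840 s × 1.08 = 6713.3 Mb
wedding ceremony recording: 15.800 Mbps × 5280 s × 1.08 = 90097.9 Mb
training video: 4.020 Mbps × 1200 s × 1.08 = 5209.9 Mb
Total: 104329.7 Mb = 13041.2 MB.
= 13.04 GB.

13.04 GB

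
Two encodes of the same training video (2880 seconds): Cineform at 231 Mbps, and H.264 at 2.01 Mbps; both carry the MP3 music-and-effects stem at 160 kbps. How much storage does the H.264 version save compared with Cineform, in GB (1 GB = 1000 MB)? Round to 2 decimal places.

Audio: 160 kbps = 0.160 Mbps.
Cineform: 231.160 Mbps × 2880 s = 665740.8 Mb = 83.218 GB.
H.264: 2.170 Mbps × 2880 s = 6249.6 Mb = 0.781 GB.
Saving: 83.218 − 0.781 = 82.436 GB.

82.44 GB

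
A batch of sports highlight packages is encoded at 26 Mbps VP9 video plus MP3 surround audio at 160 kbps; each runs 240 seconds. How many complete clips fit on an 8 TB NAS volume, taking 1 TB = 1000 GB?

Audio: 160 kbps = 0.160 Mbps.
Total bitrate: 26.160 Mbps.
Per item: 26.160 Mbps × 240 s = 6,278 Mb = 784.8 MB.
Capacity: 8 TB = 64,000,000 Mb; 10193.68 items → 10193 complete.

10193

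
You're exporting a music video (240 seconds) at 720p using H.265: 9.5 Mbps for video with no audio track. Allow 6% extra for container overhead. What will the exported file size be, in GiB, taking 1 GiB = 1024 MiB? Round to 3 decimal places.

Total bitrate: 9.5 Mbps.
Stream data: 9.500 Mbps × 240 s = 2280.0 Mb.
With 6% container overhead: ×1.06.
2,417 Mb = 302,100,000 bytes ÷ 1,073,741,824 = 0.2814 GiB.

0.281 GiB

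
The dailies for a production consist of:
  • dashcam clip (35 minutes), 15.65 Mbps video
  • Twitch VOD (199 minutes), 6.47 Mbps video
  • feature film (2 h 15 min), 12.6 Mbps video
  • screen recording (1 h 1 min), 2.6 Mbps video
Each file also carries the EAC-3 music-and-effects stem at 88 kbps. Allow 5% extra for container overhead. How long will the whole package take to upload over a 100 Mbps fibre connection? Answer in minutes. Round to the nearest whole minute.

39 minutes

Audio: 88 kbps = 0.088 Mbps.
dashcam clip: 15.738 Mbps × 2100 s × 1.05 = 34702.3 Mb
Twitch VOD: 6.558 Mbps × 11940 s × 1.05 = 82217.6 Mb
feature film: 12.688 Mbps × 8100 s × 1.05 = 107911.4 Mb
screen recording: 2.688 Mbps × 3660 s × 1.05 = 10330.0 Mb
Total: 235161.4 Mb = 29395.2 MB.
At 100 Mbps: 235161.4 / 100 = 2352 s ≈ 39.2 minutes.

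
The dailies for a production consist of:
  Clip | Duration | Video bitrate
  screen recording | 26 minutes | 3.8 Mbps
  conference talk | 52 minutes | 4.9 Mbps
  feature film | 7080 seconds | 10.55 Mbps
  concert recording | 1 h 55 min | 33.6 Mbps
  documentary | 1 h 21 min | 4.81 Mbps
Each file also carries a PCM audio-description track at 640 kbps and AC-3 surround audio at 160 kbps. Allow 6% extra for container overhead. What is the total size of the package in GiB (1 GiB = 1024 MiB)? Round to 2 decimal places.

Audio total: 640 + 160 = 800 kbps = 0.800 Mbps.
screen recording: 4.600 Mbps × 1560 s × 1.06 = 7606.6 Mb
conference talk: 5.700 Mbps × 3120 s × 1.06 = 18851.0 Mb
feature film: 11.350 Mbps × 7080 s × 1.06 = 85179.5 Mb
concert recording: 34.400 Mbps × 6900 s × 1.06 = 251601.6 Mb
documentary: 5.610 Mbps × 4860 s × 1.06 = 28900.5 Mb
Total: 392139.2 Mb = 49017.4 MB.
= 45.65 GiB.

45.65 GiB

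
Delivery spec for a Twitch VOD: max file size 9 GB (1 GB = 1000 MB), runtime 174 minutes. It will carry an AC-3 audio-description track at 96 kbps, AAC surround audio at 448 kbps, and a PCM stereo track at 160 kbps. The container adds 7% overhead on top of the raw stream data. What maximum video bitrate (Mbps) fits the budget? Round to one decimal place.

5.7 Mbps

Budget: 9 GB = 72000.0 Mb.
Stream payload after overhead: 72000.0 / 1.07 = 67289.7 Mb.
174 min = 10440 s
Total bitrate budget: 67289.7 Mb / 10440 s = 6.445 Mbps.
Audio total: 96 + 448 + 160 = 704 kbps = 0.704 Mbps.
Video: 6.445 − 0.704 = 5.741 Mbps.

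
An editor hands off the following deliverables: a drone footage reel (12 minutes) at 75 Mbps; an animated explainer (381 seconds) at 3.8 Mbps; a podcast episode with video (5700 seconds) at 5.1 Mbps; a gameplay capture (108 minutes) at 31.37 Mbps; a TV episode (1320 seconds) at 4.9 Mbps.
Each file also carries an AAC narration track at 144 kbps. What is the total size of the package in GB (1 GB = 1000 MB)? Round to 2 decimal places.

37.05 GB

Audio: 144 kbps = 0.144 Mbps.
drone footage reel: 75.144 Mbps × 720 s = 54103.7 Mb
animated explainer: 3.944 Mbps × 381 s = 1502.7 Mb
podcast episode with video: 5.244 Mbps × 5700 s = 29890.8 Mb
gameplay capture: 31.514 Mbps × 6480 s = 204210.7 Mb
TV episode: 5.044 Mbps × 1320 s = 6658.1 Mb
Total: 296365.9 Mb = 37045.7 MB.
= 37.05 GB.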